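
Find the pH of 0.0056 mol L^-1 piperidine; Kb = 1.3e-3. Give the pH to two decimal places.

pH = 11.33

C5H10NH + H2O ⇌ C5H10NH2+ + OH-
From the ICE table, Kb = [OH-]²/(0.0056 − [OH-]) = 1.3 × 10^-3.
Here C₀/Kb ≈ 4.31, so the small-[OH-] approximation fails. Use the quadratic:
[OH-] = (−Kb + √(Kb² + 4·Kb·C₀))/2 = 2.13 × 10^-3 M
pOH = 2.67, so pH = 14.00 − pOH = 11.33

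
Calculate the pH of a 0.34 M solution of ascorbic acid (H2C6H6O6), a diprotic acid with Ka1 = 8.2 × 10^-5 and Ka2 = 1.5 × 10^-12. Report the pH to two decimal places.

pH = 2.28

Ka1 ≫ Ka2, so treat the first dissociation as the only significant source of H+.
Ka1 = x²/(0.34 − x) = 8.2 × 10^-5
x ≈ √(8.2 × 10^-5 × 0.34) = 5.28 × 10^-3 M
pH = −log(5.28 × 10^-3) = 2.28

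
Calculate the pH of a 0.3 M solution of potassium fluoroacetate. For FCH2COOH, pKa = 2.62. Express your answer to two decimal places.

pH = 8.05

FCH2COO- is the conjugate base of the weak acid FCH2COOH.
Ka = 10^(−2.62) = 2.40 × 10^-3
Kb = Kw/Ka = 1.0×10^-14 / 2.40 × 10^-3 = 4.17 × 10^-12
Kb = [OH-]²/(0.3 − [OH-]) = 4.17 × 10^-12
Neglecting [OH-] in the denominator: [OH-] = √(4.17 × 10^-12 × 0.3) = 1.12 × 10^-6 M
pOH = 5.95, so pH = 14.00 − pOH = 8.05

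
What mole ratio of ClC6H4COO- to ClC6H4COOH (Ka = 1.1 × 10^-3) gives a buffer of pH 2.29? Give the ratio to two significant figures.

pKa = -log(1.1 × 10^-3) = 2.959
pH = pKa + log(r) ⇒ log(r) = 2.29 − 2.959 = -0.669
r = [ClC6H4COO-]/[ClC6H4COOH] = 10^(-0.669) = 0.214

ratio = 0.21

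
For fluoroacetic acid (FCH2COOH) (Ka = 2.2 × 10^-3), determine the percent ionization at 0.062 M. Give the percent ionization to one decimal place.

17.1%

FCH2COOH ⇌ FCH2COO- + H+; let x = [H+] at equilibrium.
Ka = x²/(C₀ − x); solving the quadratic gives x = 1.06 × 10^-2 M.
Fraction ionized = 1.06 × 10^-2 / 0.062 = 0.1710 → 17.1%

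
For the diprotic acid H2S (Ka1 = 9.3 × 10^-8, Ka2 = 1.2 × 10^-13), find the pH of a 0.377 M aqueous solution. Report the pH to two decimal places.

pH = 3.73

Since Ka1 ≫ Ka2, the first ionization dominates [H+].
Ka1 = x²/(0.377 − x) = 9.3 × 10^-8
x ≈ √(9.3 × 10^-8 × 0.377) = 1.87 × 10^-4 M
pH = −log(1.87 × 10^-4) = 3.73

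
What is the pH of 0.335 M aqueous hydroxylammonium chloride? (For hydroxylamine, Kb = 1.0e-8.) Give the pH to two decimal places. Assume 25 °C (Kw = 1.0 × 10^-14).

pH = 3.24

NH3OH+ is the conjugate acid of the weak base NH2OH.
Ka = Kw/Kb = 1.0×10^-14 / 1.0 × 10^-8 = 1.00 × 10^-6
Ka = [H+]²/(0.335 − [H+]) = 1.00 × 10^-6
Neglecting [H+] in the denominator: [H+] = √(1.00 × 10^-6 × 0.335) = 5.79 × 10^-4 M
Check: 0.17% ionized — well under 5%, approximation valid.
pH = −log[H+] = −log(5.79 × 10^-4) = 3.24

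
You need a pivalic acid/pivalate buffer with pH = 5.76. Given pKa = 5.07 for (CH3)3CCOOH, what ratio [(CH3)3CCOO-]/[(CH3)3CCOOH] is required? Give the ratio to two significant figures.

ratio = 4.9

pH = pKa + log(r) ⇒ log(r) = 5.76 − 5.07 = +0.69
r = [(CH3)3CCOO-]/[(CH3)3CCOOH] = 10^(+0.69) = 4.9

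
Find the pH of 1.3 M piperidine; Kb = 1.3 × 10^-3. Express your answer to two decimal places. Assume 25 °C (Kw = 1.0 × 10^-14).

C5H10NH + H2O ⇌ C5H10NH2+ + OH-
From the ICE table, Kb = [OH-]²/(1.3 − [OH-]) = 1.3 × 10^-3.
Assume [OH-] ≪ 1.3: [OH-] ≈ √(1.3 × 10^-3 × 1.3) = 4.11 × 10^-2 M
pOH = −log(4.11 × 10^-2) = 1.39; pH = 14.00 − 1.39 = 12.61

pH = 12.61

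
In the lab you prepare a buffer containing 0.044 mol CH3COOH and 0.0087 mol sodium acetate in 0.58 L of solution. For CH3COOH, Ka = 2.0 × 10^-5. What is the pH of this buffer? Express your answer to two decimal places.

pH = 4.00

pKa = −log(2.0 × 10^-5) = 4.699
Henderson–Hasselbalch: pH = pKa + log([CH3COO-]/[CH3COOH]) = 4.699 + log(0.0087/0.044)
pH = 4.699 + (-0.704) = 4.00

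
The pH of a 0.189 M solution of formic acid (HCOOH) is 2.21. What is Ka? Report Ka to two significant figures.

[H+] = 10^(-2.21) = 6.17 × 10^-3 M
At equilibrium [HA] = 0.189 − 6.17 × 10^-3 = 1.83 × 10^-1 M
Ka = [H+][A-]/[HA] = (6.17 × 10^-3)² / 1.83 × 10^-1 = 2.1 × 10^-4

Ka = 2.1 × 10^-4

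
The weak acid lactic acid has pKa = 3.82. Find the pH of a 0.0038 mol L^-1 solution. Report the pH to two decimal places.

CH3CH(OH)COOH ⇌ CH3CH(OH)COO- + H+
Ka = 10^(−3.82) = 1.51 × 10^-4
Ka = x²/(0.0038 − x) = 1.51 × 10^-4
The 5% rule fails; solving x² + Ka·x − Ka·C₀ = 0 exactly:
x = [−0.000151 + √(0.000151² + 2.3e-06)]/2 = 6.86 × 10^-4 M
pH = −log[H+] = −log(6.86 × 10^-4) = 3.16

pH = 3.16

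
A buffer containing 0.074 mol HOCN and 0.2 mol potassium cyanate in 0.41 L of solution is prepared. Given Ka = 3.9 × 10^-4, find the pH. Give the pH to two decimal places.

pH = 3.84

pKa = −log(3.9 × 10^-4) = 3.409
Henderson–Hasselbalch: pH = pKa + log([OCN-]/[HOCN]) = 3.409 + log(0.2/0.074)
pH = 3.409 + (+0.432) = 3.84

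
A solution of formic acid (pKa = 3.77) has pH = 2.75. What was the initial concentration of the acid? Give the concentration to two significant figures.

C₀ = 2.0 × 10^-2 M

[H+] = 10^(-2.75) = 1.78 × 10^-3 M = x
Ka = 10^(−3.77) = 1.70 × 10^-4
Ka = x²/(C₀ − x) ⇒ C₀ = x + x²/Ka
C₀ = 1.78 × 10^-3 + (1.78 × 10^-3)²/(1.70 × 10^-4) = 2.04 × 10^-2 M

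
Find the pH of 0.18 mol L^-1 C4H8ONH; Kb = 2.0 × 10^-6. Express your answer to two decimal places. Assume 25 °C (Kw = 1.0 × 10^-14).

C4H8ONH + H2O ⇌ C4H8ONH2+ + OH-
Let x = [OH-] at equilibrium. Kb = x²/(0.18 − x).
Neglecting x in the denominator: x = √(2.0 × 10^-6 × 0.18) = 6.00 × 10^-4 M
(x/C₀ = 0.33% < 5%, so the approximation holds.)
pOH = −log(6.00 × 10^-4) = 3.22; pH = 14.00 − 3.22 = 10.78

pH = 10.78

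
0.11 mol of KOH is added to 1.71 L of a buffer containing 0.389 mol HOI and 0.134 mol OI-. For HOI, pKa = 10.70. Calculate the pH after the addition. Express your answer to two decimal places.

pH = 10.64

After neutralization: n(HOI) = 0.279 mol, n(OI-) = 0.244 mol.
Henderson–Hasselbalch with mole ratio 0.244/0.279: pH = 10.70 + (-0.058)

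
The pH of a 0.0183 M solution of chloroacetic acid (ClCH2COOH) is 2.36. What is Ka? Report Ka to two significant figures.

Ka = 1.4 × 10^-3

[H+] = 10^(-2.36) = 4.37 × 10^-3 M
At equilibrium [HA] = 0.0183 − 4.37 × 10^-3 = 1.39 × 10^-2 M
Ka = [H+][A-]/[HA] = (4.37 × 10^-3)² / 1.39 × 10^-2 = 1.4 × 10^-3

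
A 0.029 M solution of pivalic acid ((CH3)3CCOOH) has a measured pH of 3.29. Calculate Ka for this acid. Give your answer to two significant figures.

[H+] = 10^(-3.29) = 5.13 × 10^-4 M
At equilibrium [HA] = 0.029 − 5.13 × 10^-4 = 2.85 × 10^-2 M
Ka = [H+][A-]/[HA] = (5.13 × 10^-4)² / 2.85 × 10^-2 = 9.2 × 10^-6

Ka = 9.2 × 10^-6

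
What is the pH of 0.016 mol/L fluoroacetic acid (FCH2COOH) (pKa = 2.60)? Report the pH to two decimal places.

pH = 2.28

FCH2COOH ⇌ FCH2COO- + H+
Ka = 10^(−2.60) = 2.51 × 10^-3
Ka = x²/(0.016 − x) = 2.51 × 10^-3
The 5% rule fails; solving x² + Ka·x − Ka·C₀ = 0 exactly:
x = [−0.00251 + √(0.00251² + 0.000161)]/2 = 5.21 × 10^-3 M
pH = −log[H+] = −log(5.21 × 10^-3) = 2.28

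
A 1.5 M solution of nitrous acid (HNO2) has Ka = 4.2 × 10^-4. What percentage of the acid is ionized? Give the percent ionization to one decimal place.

1.7%

HNO2 ⇌ NO2- + H+; let x = [H+] at equilibrium.
x ≈ √(Ka·C₀) = √(4.2 × 10^-4 × 1.5) = 2.51 × 10^-2 M
% ionization = x/C₀ × 100% = 2.51 × 10^-2/1.5 × 100% = 1.7%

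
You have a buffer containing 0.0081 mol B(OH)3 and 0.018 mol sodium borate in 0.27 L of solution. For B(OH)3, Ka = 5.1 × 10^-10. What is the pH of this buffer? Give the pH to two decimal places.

pH = 9.64

pKa = −log(5.1 × 10^-10) = 9.292
Using pH = pKa + log([base]/[acid]) with [base]/[acid] = 0.018/0.0081:
pH = 9.292 + (+0.347) = 9.64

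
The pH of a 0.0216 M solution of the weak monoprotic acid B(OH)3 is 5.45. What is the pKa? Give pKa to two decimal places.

[H+] = 10^(-5.45) = 3.55 × 10^-6 M
At equilibrium [HA] = 0.0216 − 3.55 × 10^-6 = 2.16 × 10^-2 M
Ka = [H+][A-]/[HA] = (3.55 × 10^-6)² / 2.16 × 10^-2 = 5.83 × 10^-10
pKa = -log(5.83 × 10^-10) = 9.23

pKa = 9.23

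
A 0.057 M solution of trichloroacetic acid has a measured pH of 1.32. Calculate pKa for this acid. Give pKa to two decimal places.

pKa = 0.60

[H+] = 10^(-1.32) = 4.79 × 10^-2 M
At equilibrium [HA] = 0.057 − 4.79 × 10^-2 = 9.10 × 10^-3 M
Ka = [H+][A-]/[HA] = (4.79 × 10^-2)² / 9.10 × 10^-3 = 2.52 × 10^-1
pKa = -log(2.52 × 10^-1) = 0.60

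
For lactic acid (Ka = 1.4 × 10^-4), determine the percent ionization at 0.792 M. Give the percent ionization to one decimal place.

1.3%

CH3CH(OH)COOH ⇌ CH3CH(OH)COO- + H+; let x = [H+] at equilibrium.
x ≈ √(Ka·C₀) = √(1.4 × 10^-4 × 0.792) = 1.05 × 10^-2 M
% ionization = x/C₀ × 100% = 1.05 × 10^-2/0.792 × 100% = 1.3%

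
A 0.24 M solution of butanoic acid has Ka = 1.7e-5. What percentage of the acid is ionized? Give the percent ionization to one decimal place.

0.8%

CH3(CH2)2COOH ⇌ CH3(CH2)2COO- + H+; let x = [H+] at equilibrium.
x ≈ √(Ka·C₀) = √(1.7 × 10^-5 × 0.24) = 2.02 × 10^-3 M
% ionization = x/C₀ × 100% = 2.02 × 10^-3/0.24 × 100% = 0.8%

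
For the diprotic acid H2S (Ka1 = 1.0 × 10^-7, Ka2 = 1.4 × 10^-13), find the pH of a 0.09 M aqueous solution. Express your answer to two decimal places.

pH = 4.02

Since Ka1 ≫ Ka2, the first ionization dominates [H+].
Ka1 = x²/(0.09 − x) = 1.0 × 10^-7
x ≈ √(1.0 × 10^-7 × 0.09) = 9.49 × 10^-5 M
pH = −log(9.49 × 10^-5) = 4.02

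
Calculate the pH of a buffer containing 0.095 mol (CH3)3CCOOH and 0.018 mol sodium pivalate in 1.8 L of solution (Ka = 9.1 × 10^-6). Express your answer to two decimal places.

pH = 4.32

pKa = −log(9.1 × 10^-6) = 5.041
Using pH = pKa + log([base]/[acid]) with [base]/[acid] = 0.018/0.095:
pH = 5.041 + (-0.722) = 4.32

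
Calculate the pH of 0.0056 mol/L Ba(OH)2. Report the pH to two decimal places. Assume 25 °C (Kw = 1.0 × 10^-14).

pH = 12.05

Ba(OH)2 is a strong base (each formula unit releases 2 OH-); [OH-] = 0.0112 M.
pOH = -log(0.0112) = 1.95
pH = 14.00 - 1.95 = 12.05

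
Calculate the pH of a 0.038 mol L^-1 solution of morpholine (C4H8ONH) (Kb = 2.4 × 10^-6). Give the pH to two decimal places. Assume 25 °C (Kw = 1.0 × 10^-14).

C4H8ONH + H2O ⇌ C4H8ONH2+ + OH-
Kb = [OH-]²/(0.038 − [OH-]) = 2.4 × 10^-6
Neglecting [OH-] in the denominator: [OH-] = √(2.4 × 10^-6 × 0.038) = 3.02 × 10^-4 M
([OH-]/C₀ = 0.79% < 5%, so the approximation holds.)
pOH = −log(3.02 × 10^-4) = 3.52; pH = 14.00 − 3.52 = 10.48

pH = 10.48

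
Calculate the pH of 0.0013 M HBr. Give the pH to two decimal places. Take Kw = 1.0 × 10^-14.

pH = 2.89

HBr is a strong acid and dissociates completely, so [H+] = 0.0013 M.
pH = -log(0.0013) = 2.89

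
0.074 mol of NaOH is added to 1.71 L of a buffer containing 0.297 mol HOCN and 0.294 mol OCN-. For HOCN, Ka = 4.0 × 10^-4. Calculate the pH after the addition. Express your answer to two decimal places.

OH- converts HOCN to OCN-: HOCN → 0.223 mol, OCN- → 0.368 mol.
pKa = −log(4.0 × 10^-4) = 3.398
Henderson–Hasselbalch with mole ratio 0.368/0.223: pH = 3.398 + (+0.218)

pH = 3.62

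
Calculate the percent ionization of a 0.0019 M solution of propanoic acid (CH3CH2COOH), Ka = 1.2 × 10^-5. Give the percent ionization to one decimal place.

CH3CH2COOH ⇌ CH3CH2COO- + H+; let x = [H+] at equilibrium.
Solve x² + 1.2e-05x − 2.28e-08 = 0 → x = 1.45 × 10^-4 M
% ionization = x/C₀ × 100% = 1.45 × 10^-4/0.0019 × 100% = 7.6%

7.6%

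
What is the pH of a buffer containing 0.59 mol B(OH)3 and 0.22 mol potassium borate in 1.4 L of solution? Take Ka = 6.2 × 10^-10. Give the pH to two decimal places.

pKa = −log(6.2 × 10^-10) = 9.208
Using pH = pKa + log([base]/[acid]) with [base]/[acid] = 0.22/0.59:
pH = 9.208 + (-0.428) = 8.78

pH = 8.78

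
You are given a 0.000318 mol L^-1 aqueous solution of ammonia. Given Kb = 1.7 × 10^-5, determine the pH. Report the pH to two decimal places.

NH3 + H2O ⇌ NH4+ + OH-
Kb = [OH-]²/(0.000318 − [OH-]) = 1.7 × 10^-5
[OH-] is not negligible relative to C₀; solve [OH-]² + 1.7e-05·[OH-] − 5.41e-09 = 0.
[OH-] = (−Kb + √(Kb² + 4·Kb·C₀))/2 = 6.55 × 10^-5 M
pOH = 4.18, so pH = 14.00 − pOH = 9.82

pH = 9.82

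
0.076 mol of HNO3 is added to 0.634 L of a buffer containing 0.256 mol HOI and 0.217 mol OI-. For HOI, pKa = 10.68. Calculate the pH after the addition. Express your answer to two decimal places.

pH = 10.31

Added H+ converts OI- to HOI: HOI → 0.332 mol, OI- → 0.141 mol.
pH = pKa + log(n_OI-/n_HOI) = 10.68 + log(0.141/0.332) = 10.68 + (-0.372)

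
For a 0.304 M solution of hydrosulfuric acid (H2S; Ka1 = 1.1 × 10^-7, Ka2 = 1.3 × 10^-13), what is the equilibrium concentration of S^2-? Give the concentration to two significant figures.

1.3 × 10^-13 M

First ionization gives [H+] ≈ [HS-] = 1.83 × 10^-4 M.
Second step: Ka2 = [H+][S^2-]/[HS-] ≈ [S^2-] (since [H+] ≈ [HS-]).
So [S^2-] ≈ Ka2.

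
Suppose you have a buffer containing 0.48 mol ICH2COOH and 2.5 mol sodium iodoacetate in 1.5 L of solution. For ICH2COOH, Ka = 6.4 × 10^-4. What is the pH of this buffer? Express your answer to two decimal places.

pH = 3.91

pKa = −log(6.4 × 10^-4) = 3.194
Henderson–Hasselbalch: pH = pKa + log([ICH2COO-]/[ICH2COOH]) = 3.194 + log(2.5/0.48)
pH = 3.194 + (+0.717) = 3.91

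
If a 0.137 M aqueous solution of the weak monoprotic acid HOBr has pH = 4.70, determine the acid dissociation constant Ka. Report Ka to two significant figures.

[H+] = 10^(-4.70) = 2.00 × 10^-5 M
At equilibrium [HA] = 0.137 − 2.00 × 10^-5 = 1.37 × 10^-1 M
Ka = [H+][A-]/[HA] = (2.00 × 10^-5)² / 1.37 × 10^-1 = 2.9 × 10^-9

Ka = 2.9 × 10^-9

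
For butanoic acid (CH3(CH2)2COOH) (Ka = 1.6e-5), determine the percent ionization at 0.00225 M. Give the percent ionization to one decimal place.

CH3(CH2)2COOH ⇌ CH3(CH2)2COO- + H+; let x = [H+] at equilibrium.
Ka = x²/(C₀ − x); solving the quadratic gives x = 1.82 × 10^-4 M.
% ionization = x/C₀ × 100% = 1.82 × 10^-4/0.00225 × 100% = 8.1%

8.1%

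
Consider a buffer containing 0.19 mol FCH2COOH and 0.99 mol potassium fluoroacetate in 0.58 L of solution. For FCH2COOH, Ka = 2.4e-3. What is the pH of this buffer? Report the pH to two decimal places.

pKa = −log(2.4 × 10^-3) = 2.620
pH = pKa + log([A⁻]/[HA]) = 2.620 + log(0.99/0.19)
pH = 2.620 + (+0.717) = 3.34

pH = 3.34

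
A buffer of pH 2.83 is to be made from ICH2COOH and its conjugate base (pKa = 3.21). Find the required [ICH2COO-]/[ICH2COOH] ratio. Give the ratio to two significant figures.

ratio = 0.42

pH = pKa + log(r) ⇒ log(r) = 2.83 − 3.21 = -0.38
r = [ICH2COO-]/[ICH2COOH] = 10^(-0.38) = 0.417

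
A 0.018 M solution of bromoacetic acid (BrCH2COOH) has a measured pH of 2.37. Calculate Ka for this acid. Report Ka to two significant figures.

[H+] = 10^(-2.37) = 4.27 × 10^-3 M
At equilibrium [HA] = 0.018 − 4.27 × 10^-3 = 1.37 × 10^-2 M
Ka = [H+][A-]/[HA] = (4.27 × 10^-3)² / 1.37 × 10^-2 = 1.3 × 10^-3

Ka = 1.3 × 10^-3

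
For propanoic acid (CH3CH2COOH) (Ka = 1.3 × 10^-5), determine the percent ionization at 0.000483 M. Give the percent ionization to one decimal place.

15.1%

CH3CH2COOH ⇌ CH3CH2COO- + H+; let x = [H+] at equilibrium.
Solve x² + 1.3e-05x − 6.28e-09 = 0 → x = 7.30 × 10^-5 M
% ionization = x/C₀ × 100% = 7.30 × 10^-5/0.000483 × 100% = 15.1%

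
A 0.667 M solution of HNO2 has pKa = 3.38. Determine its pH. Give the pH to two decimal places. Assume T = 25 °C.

HNO2 ⇌ NO2- + H+
Ka = 10^(−3.38) = 4.17 × 10^-4
From the ICE table, Ka = x²/(0.667 − x) = 4.17 × 10^-4.
Since Ka ≪ C₀, x ≈ √(Ka·C₀) = 1.67 × 10^-2 M.
(x/C₀ = 2.5% < 5%, so the approximation holds.)
pH = −log(1.67 × 10^-2) = 1.78

pH = 1.78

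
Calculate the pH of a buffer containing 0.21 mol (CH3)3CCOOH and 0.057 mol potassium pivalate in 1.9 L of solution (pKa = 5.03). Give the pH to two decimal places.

pH = 4.46

Using pH = pKa + log([base]/[acid]) with [base]/[acid] = 0.057/0.21:
pH = 5.03 + (-0.566) = 4.46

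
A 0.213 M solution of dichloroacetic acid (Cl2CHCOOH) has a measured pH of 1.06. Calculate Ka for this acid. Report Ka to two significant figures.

Ka = 6.0 × 10^-2

[H+] = 10^(-1.06) = 8.71 × 10^-2 M
At equilibrium [HA] = 0.213 − 8.71 × 10^-2 = 1.26 × 10^-1 M
Ka = [H+][A-]/[HA] = (8.71 × 10^-2)² / 1.26 × 10^-1 = 6.0 × 10^-2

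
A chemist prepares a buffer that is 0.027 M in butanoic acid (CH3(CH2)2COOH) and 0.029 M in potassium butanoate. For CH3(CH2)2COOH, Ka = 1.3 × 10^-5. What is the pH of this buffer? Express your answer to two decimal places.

pKa = −log(1.3 × 10^-5) = 4.886
pH = pKa + log([A⁻]/[HA]) = 4.886 + log(0.029/0.027)
pH = 4.886 + (+0.031) = 4.92

pH = 4.92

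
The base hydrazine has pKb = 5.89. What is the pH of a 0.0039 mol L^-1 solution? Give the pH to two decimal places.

N2H4 + H2O ⇌ N2H5+ + OH-
Kb = 10^(−5.89) = 1.29 × 10^-6
Kb = [OH-]²/(0.0039 − [OH-]) = 1.29 × 10^-6
Neglecting [OH-] in the denominator: [OH-] = √(1.29 × 10^-6 × 0.0039) = 7.09 × 10^-5 M
Check: 1.8% ionized — well under 5%, approximation valid.
pOH = −log(7.09 × 10^-5) = 4.15; pH = 14.00 − 4.15 = 9.85

pH = 9.85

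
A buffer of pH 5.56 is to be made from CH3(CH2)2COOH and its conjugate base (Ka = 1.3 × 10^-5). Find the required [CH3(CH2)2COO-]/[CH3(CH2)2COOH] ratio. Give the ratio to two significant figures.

ratio = 4.7

pKa = -log(1.3 × 10^-5) = 4.886
pH = pKa + log(r) ⇒ log(r) = 5.56 − 4.886 = +0.674
r = [CH3(CH2)2COO-]/[CH3(CH2)2COOH] = 10^(+0.674) = 4.72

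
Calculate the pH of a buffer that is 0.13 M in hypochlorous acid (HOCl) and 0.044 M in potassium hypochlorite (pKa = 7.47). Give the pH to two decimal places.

pH = 7.00

Henderson–Hasselbalch: pH = pKa + log([OCl-]/[HOCl]) = 7.47 + log(0.044/0.13)
pH = 7.47 + (-0.470) = 7.00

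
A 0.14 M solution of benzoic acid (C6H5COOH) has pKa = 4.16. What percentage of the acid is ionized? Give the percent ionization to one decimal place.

C6H5COOH ⇌ C6H5COO- + H+; let x = [H+] at equilibrium.
Ka = 10^(−4.16) = 6.92 × 10^-5
x ≈ √(Ka·C₀) = √(6.92 × 10^-5 × 0.14) = 3.11 × 10^-3 M
Fraction ionized = 3.11 × 10^-3 / 0.14 = 0.0222 → 2.2%

2.2%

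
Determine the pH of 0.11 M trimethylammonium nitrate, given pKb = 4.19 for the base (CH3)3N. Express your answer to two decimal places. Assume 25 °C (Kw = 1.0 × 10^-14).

(CH3)3NH+ is the conjugate acid of the weak base (CH3)3N.
Kb = 10^(−4.19) = 6.46 × 10^-5
Ka = Kw/Kb = 1.0×10^-14 / 6.46 × 10^-5 = 1.55 × 10^-10
From the ICE table, Ka = [H+]²/(0.11 − [H+]) = 1.55 × 10^-10.
Since Ka ≪ C₀, [H+] ≈ √(Ka·C₀) = 4.13 × 10^-6 M.
([H+]/C₀ = 0.0038% < 5%, so the approximation holds.)
pH = −log(4.13 × 10^-6) = 5.38

pH = 5.38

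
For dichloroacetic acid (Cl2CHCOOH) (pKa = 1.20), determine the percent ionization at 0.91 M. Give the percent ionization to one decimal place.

Cl2CHCOOH ⇌ Cl2CHCOO- + H+; let x = [H+] at equilibrium.
Ka = 10^(−1.20) = 6.31 × 10^-2
Ka = x²/(C₀ − x); solving the quadratic gives x = 2.10 × 10^-1 M.
Fraction ionized = 2.10 × 10^-1 / 0.91 = 0.2308 → 23.1%

23.1%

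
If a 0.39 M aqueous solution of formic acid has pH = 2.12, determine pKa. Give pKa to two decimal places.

[H+] = 10^(-2.12) = 7.59 × 10^-3 M
At equilibrium [HA] = 0.39 − 7.59 × 10^-3 = 3.82 × 10^-1 M
Ka = [H+][A-]/[HA] = (7.59 × 10^-3)² / 3.82 × 10^-1 = 1.51 × 10^-4
pKa = -log(1.51 × 10^-4) = 3.82

pKa = 3.82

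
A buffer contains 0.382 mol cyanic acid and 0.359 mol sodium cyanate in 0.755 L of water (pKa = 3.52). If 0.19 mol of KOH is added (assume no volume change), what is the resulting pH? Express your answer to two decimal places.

After neutralization: n(HOCN) = 0.192 mol, n(OCN-) = 0.549 mol.
pH = pKa + log([A⁻]/[HA]) = 3.52 + log(0.549/0.192) = 3.52 +0.456

pH = 3.98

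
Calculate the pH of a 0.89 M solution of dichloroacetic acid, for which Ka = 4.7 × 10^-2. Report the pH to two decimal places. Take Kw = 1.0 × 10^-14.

Cl2CHCOOH ⇌ Cl2CHCOO- + H+
From the ICE table, Ka = [H+]²/(0.89 − [H+]) = 4.7 × 10^-2.
[H+] is not negligible relative to C₀; solve [H+]² + 0.047·[H+] − 0.0418 = 0.
[H+] = [−0.047 + √(0.047² + 0.167)]/2 = 1.82 × 10^-1 M
pH = −log(1.82 × 10^-1) = 0.74

pH = 0.74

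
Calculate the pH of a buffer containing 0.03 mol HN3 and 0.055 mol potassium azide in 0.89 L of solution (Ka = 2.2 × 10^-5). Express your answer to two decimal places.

pKa = −log(2.2 × 10^-5) = 4.658
Using pH = pKa + log([base]/[acid]) with [base]/[acid] = 0.055/0.03:
pH = 4.658 + (+0.263) = 4.92

pH = 4.92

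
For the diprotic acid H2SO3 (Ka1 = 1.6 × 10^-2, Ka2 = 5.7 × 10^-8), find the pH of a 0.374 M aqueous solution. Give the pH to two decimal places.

Ka1 ≫ Ka2, so treat the first dissociation as the only significant source of H+.
Ka1 = x²/(0.374 − x) = 1.6 × 10^-2
Solving the quadratic: x = (−Ka1 + √(Ka1² + 4·Ka1·C₀))/2 = 6.98 × 10^-2 M
pH = −log(6.98 × 10^-2) = 1.16

pH = 1.16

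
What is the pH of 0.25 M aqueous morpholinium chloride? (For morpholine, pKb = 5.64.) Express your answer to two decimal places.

pH = 4.48

C4H8ONH2+ is the conjugate acid of the weak base C4H8ONH.
Kb = 10^(−5.64) = 2.29 × 10^-6
Ka = Kw/Kb = 1.0×10^-14 / 2.29 × 10^-6 = 4.37 × 10^-9
From the ICE table, Ka = x²/(0.25 − x) = 4.37 × 10^-9.
Since Ka ≪ C₀, x ≈ √(Ka·C₀) = 3.31 × 10^-5 M.
pH = −log[H+] = −log(3.31 × 10^-5) = 4.48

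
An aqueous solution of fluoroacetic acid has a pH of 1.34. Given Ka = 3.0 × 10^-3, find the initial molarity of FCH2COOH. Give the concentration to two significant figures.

[H+] = 10^(-1.34) = 4.57 × 10^-2 M = x
Ka = x²/(C₀ − x) ⇒ C₀ = x + x²/Ka
C₀ = 4.57 × 10^-2 + (4.57 × 10^-2)²/(3.0 × 10^-3) = 7.42 × 10^-1 M

C₀ = 7.4 × 10^-1 M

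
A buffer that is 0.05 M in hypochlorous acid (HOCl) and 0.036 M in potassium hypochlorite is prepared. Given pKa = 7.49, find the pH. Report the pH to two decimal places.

Using pH = pKa + log([base]/[acid]) with [base]/[acid] = 0.036/0.05:
pH = 7.49 + (-0.143) = 7.35

pH = 7.35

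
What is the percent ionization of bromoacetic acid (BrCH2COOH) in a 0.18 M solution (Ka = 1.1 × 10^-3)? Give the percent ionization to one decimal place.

7.5%

BrCH2COOH ⇌ BrCH2COO- + H+; let x = [H+] at equilibrium.
Solve x² + 0.0011x − 0.000198 = 0 → x = 1.35 × 10^-2 M
Fraction ionized = 1.35 × 10^-2 / 0.18 = 0.0750 → 7.5%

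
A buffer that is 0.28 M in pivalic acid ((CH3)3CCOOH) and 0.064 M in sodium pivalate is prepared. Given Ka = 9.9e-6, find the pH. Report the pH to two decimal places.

pH = 4.36

pKa = −log(9.9 × 10^-6) = 5.004
Using pH = pKa + log([base]/[acid]) with [base]/[acid] = 0.064/0.28:
pH = 5.004 + (-0.641) = 4.36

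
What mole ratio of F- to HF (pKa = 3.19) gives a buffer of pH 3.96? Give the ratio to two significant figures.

pH = pKa + log(r) ⇒ log(r) = 3.96 − 3.19 = +0.77
r = [F-]/[HF] = 10^(+0.77) = 5.89

ratio = 5.9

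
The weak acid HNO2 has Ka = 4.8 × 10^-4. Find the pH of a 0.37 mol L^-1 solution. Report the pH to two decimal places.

HNO2 ⇌ NO2- + H+
Ka = x²/(0.37 − x) = 4.8 × 10^-4
Neglecting x in the denominator: x = √(4.8 × 10^-4 × 0.37) = 1.33 × 10^-2 M
(x/C₀ = 3.6% < 5%, so the approximation holds.)
pH = −log[H+] = −log(1.33 × 10^-2) = 1.88

pH = 1.88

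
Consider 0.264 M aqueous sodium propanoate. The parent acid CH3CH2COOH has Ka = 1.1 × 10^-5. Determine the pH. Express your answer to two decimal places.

pH = 9.19

CH3CH2COO- is the conjugate base of the weak acid CH3CH2COOH.
Kb = Kw/Ka = 1.0×10^-14 / 1.1 × 10^-5 = 9.09 × 10^-10
Kb = x²/(0.264 − x) = 9.09 × 10^-10
Since Kb ≪ C₀, x ≈ √(Kb·C₀) = 1.55 × 10^-5 M.
Check: 0.0059% ionized — well under 5%, approximation valid.
pOH = 4.81, so pH = 14.00 − pOH = 9.19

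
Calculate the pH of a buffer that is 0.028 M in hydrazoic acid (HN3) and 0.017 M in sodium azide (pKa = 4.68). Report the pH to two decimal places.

pH = 4.46

Using pH = pKa + log([base]/[acid]) with [base]/[acid] = 0.017/0.028:
pH = 4.68 + (-0.217) = 4.46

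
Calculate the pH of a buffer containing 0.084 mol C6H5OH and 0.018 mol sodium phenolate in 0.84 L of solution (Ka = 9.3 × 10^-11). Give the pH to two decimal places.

pH = 9.36

pKa = −log(9.3 × 10^-11) = 10.032
Henderson–Hasselbalch: pH = pKa + log([C6H5O-]/[C6H5OH]) = 10.032 + log(0.018/0.084)
pH = 10.032 + (-0.669) = 9.36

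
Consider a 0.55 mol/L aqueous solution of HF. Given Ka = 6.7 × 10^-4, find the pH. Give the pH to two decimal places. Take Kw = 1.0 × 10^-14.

HF ⇌ F- + H+
From the ICE table, Ka = [H+]²/(0.55 − [H+]) = 6.7 × 10^-4.
Assume [H+] ≪ 0.55: [H+] ≈ √(6.7 × 10^-4 × 0.55) = 1.92 × 10^-2 M
([H+]/C₀ = 3.5% < 5%, so the approximation holds.)
pH = −log[H+] = −log(1.92 × 10^-2) = 1.72

pH = 1.72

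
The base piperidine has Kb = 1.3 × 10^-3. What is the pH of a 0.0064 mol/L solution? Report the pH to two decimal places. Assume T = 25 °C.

pH = 11.36

C5H10NH + H2O ⇌ C5H10NH2+ + OH-
Let x = [OH-] at equilibrium. Kb = x²/(0.0064 − x).
Here C₀/Kb ≈ 4.92, so the small-x approximation fails. Use the quadratic:
x = (−Kb + √(Kb² + 4·Kb·C₀))/2 = 2.31 × 10^-3 M
pOH = −log(2.31 × 10^-3) = 2.64; pH = 14.00 − 2.64 = 11.36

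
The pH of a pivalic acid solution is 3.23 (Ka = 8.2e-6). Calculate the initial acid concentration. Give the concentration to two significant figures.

C₀ = 4.3 × 10^-2 M

[H+] = 10^(-3.23) = 5.89 × 10^-4 M = x
Ka = x²/(C₀ − x) ⇒ C₀ = x + x²/Ka
C₀ = 5.89 × 10^-4 + (5.89 × 10^-4)²/(8.2 × 10^-6) = 4.29 × 10^-2 M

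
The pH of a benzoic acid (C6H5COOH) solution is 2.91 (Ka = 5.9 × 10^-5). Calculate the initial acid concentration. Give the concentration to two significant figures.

[H+] = 10^(-2.91) = 1.23 × 10^-3 M = x
Ka = x²/(C₀ − x) ⇒ C₀ = x + x²/Ka
C₀ = 1.23 × 10^-3 + (1.23 × 10^-3)²/(5.9 × 10^-5) = 2.69 × 10^-2 M

C₀ = 2.7 × 10^-2 M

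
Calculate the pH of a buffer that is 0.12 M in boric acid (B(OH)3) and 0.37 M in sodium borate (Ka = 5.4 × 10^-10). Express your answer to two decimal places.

pH = 9.76

pKa = −log(5.4 × 10^-10) = 9.268
Henderson–Hasselbalch: pH = pKa + log([B(OH)4-]/[B(OH)3]) = 9.268 + log(0.37/0.12)
pH = 9.268 + (+0.489) = 9.76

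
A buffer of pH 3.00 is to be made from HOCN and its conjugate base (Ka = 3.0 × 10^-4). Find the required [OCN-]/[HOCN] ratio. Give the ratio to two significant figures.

pKa = -log(3.0 × 10^-4) = 3.523
pH = pKa + log(r) ⇒ log(r) = 3.00 − 3.523 = -0.523
r = [OCN-]/[HOCN] = 10^(-0.523) = 0.3

ratio = 0.30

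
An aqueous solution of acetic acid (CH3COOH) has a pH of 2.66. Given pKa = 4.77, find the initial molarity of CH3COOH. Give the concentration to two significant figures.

[H+] = 10^(-2.66) = 2.19 × 10^-3 M = x
Ka = 10^(−4.77) = 1.70 × 10^-5
Ka = x²/(C₀ − x) ⇒ C₀ = x + x²/Ka
C₀ = 2.19 × 10^-3 + (2.19 × 10^-3)²/(1.70 × 10^-5) = 2.84 × 10^-1 M

C₀ = 2.8 × 10^-1 M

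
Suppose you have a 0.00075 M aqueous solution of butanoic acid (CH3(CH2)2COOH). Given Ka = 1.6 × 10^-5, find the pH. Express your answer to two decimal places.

pH = 3.99

CH3(CH2)2COOH ⇌ CH3(CH2)2COO- + H+
Ka = [H+]²/(0.00075 − [H+]) = 1.6 × 10^-5
[H+] is not negligible relative to C₀; solve [H+]² + 1.6e-05·[H+] − 1.2e-08 = 0.
[H+] = [−1.6e-05 + √(1.6e-05² + 4.8e-08)]/2 = 1.02 × 10^-4 M
pH = −log(1.02 × 10^-4) = 3.99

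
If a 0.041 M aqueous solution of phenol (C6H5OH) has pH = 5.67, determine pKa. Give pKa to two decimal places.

pKa = 9.95

[H+] = 10^(-5.67) = 2.14 × 10^-6 M
At equilibrium [HA] = 0.041 − 2.14 × 10^-6 = 4.10 × 10^-2 M
Ka = [H+][A-]/[HA] = (2.14 × 10^-6)² / 4.10 × 10^-2 = 1.12 × 10^-10
pKa = -log(1.12 × 10^-10) = 9.95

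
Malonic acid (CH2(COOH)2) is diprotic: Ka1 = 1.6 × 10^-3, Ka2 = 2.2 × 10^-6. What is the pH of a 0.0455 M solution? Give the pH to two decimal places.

Since Ka1 ≫ Ka2, the first ionization dominates [H+].
Ka1 = x²/(0.0455 − x) = 1.6 × 10^-3
Solving the quadratic: x = (−Ka1 + √(Ka1² + 4·Ka1·C₀))/2 = 7.77 × 10^-3 M
pH = −log(7.77 × 10^-3) = 2.11

pH = 2.11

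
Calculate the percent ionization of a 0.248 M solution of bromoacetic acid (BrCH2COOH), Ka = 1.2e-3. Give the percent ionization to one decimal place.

BrCH2COOH ⇌ BrCH2COO- + H+; let x = [H+] at equilibrium.
Ka = x²/(C₀ − x); solving the quadratic gives x = 1.67 × 10^-2 M.
Fraction ionized = 1.67 × 10^-2 / 0.248 = 0.0673 → 6.7%

6.7%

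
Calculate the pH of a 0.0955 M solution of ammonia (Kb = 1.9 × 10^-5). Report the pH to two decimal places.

pH = 11.13

NH3 + H2O ⇌ NH4+ + OH-
From the ICE table, Kb = [OH-]²/(0.0955 − [OH-]) = 1.9 × 10^-5.
Since Kb ≪ C₀, [OH-] ≈ √(Kb·C₀) = 1.35 × 10^-3 M.
([OH-]/C₀ = 1.4% < 5%, so the approximation holds.)
pOH = −log(1.35 × 10^-3) = 2.87; pH = 14.00 − 2.87 = 11.13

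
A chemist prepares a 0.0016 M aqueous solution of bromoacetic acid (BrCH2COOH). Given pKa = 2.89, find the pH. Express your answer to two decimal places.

BrCH2COOH ⇌ BrCH2COO- + H+
Ka = 10^(−2.89) = 1.29 × 10^-3
Ka = [H+]²/(0.0016 − [H+]) = 1.29 × 10^-3
Here C₀/Ka ≈ 1.24, so the small-[H+] approximation fails. Use the quadratic:
[H+] = [−0.00129 + √(0.00129² + 8.26e-06)]/2 = 9.30 × 10^-4 M
pH = −log[H+] = −log(9.30 × 10^-4) = 3.03

pH = 3.03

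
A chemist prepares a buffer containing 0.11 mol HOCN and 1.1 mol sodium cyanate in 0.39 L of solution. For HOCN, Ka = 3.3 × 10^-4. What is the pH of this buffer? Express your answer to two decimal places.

pKa = −log(3.3 × 10^-4) = 3.481
pH = pKa + log([A⁻]/[HA]) = 3.481 + log(1.1/0.11)
pH = 3.481 + (+1.000) = 4.48

pH = 4.48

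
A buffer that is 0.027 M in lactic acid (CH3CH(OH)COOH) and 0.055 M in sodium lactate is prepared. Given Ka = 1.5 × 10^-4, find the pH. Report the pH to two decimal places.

pH = 4.13

pKa = −log(1.5 × 10^-4) = 3.824
pH = pKa + log([A⁻]/[HA]) = 3.824 + log(0.055/0.027)
pH = 3.824 + (+0.309) = 4.13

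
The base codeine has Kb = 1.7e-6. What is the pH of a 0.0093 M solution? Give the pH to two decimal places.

pH = 10.10

C18H21NO3 + H2O ⇌ C18H22NO3+ + OH-
From the ICE table, Kb = [OH-]²/(0.0093 − [OH-]) = 1.7 × 10^-6.
Neglecting [OH-] in the denominator: [OH-] = √(1.7 × 10^-6 × 0.0093) = 1.26 × 10^-4 M
([OH-]/C₀ = 1.4% < 5%, so the approximation holds.)
pOH = −log(1.26 × 10^-4) = 3.90; pH = 14.00 − 3.90 = 10.10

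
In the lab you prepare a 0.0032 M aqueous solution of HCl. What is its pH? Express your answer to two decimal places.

pH = 2.49

HCl is a strong acid and dissociates completely, so [H+] = 0.0032 M.
pH = -log(0.0032) = 2.49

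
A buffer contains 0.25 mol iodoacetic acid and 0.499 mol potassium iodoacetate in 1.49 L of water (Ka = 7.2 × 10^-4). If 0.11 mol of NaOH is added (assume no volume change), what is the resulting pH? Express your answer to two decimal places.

OH- converts ICH2COOH to ICH2COO-: ICH2COOH → 0.14 mol, ICH2COO- → 0.609 mol.
pKa = −log(7.2 × 10^-4) = 3.143
pH = pKa + log([A⁻]/[HA]) = 3.143 + log(0.609/0.14) = 3.143 +0.638

pH = 3.78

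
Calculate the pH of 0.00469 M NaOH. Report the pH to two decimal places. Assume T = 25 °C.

NaOH is a strong base; [OH-] = 0.00469 M.
pOH = -log(0.00469) = 2.33
pH = 14.00 - 2.33 = 11.67

pH = 11.67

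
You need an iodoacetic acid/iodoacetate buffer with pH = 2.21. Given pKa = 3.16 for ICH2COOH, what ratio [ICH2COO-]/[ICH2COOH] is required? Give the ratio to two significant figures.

pH = pKa + log(r) ⇒ log(r) = 2.21 − 3.16 = -0.95
r = [ICH2COO-]/[ICH2COOH] = 10^(-0.95) = 0.112

ratio = 0.11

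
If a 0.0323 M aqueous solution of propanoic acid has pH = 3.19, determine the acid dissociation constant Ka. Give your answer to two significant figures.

[H+] = 10^(-3.19) = 6.46 × 10^-4 M
At equilibrium [HA] = 0.0323 − 6.46 × 10^-4 = 3.17 × 10^-2 M
Ka = [H+][A-]/[HA] = (6.46 × 10^-4)² / 3.17 × 10^-2 = 1.3 × 10^-5

Ka = 1.3 × 10^-5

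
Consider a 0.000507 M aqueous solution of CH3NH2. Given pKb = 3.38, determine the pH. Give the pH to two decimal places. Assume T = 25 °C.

CH3NH2 + H2O ⇌ CH3NH3+ + OH-
Kb = 10^(−3.38) = 4.17 × 10^-4
From the ICE table, Kb = [OH-]²/(0.000507 − [OH-]) = 4.17 × 10^-4.
Here C₀/Kb ≈ 1.22, so the small-[OH-] approximation fails. Use the quadratic:
[OH-] = [−0.000417 + √(0.000417² + 8.46e-07)]/2 = 2.96 × 10^-4 M
pOH = 3.53, so pH = 14.00 − pOH = 10.47

pH = 10.47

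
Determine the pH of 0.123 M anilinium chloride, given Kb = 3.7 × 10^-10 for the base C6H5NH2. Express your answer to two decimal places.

C6H5NH3+ is the conjugate acid of the weak base C6H5NH2.
Ka = Kw/Kb = 1.0×10^-14 / 3.7 × 10^-10 = 2.70 × 10^-5
Ka = [H+]²/(0.123 − [H+]) = 2.70 × 10^-5
Since Ka ≪ C₀, [H+] ≈ √(Ka·C₀) = 1.82 × 10^-3 M.
Check: 1.5% ionized — well under 5%, approximation valid.
pH = −log[H+] = −log(1.82 × 10^-3) = 2.74

pH = 2.74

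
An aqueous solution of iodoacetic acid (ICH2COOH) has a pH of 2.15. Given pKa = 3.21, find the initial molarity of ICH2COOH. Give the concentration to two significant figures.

[H+] = 10^(-2.15) = 7.08 × 10^-3 M = x
Ka = 10^(−3.21) = 6.17 × 10^-4
Ka = x²/(C₀ − x) ⇒ C₀ = x + x²/Ka
C₀ = 7.08 × 10^-3 + (7.08 × 10^-3)²/(6.17 × 10^-4) = 8.83 × 10^-2 M

C₀ = 8.8 × 10^-2 M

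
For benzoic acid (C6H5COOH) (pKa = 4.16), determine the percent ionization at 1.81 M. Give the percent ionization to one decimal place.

0.6%

C6H5COOH ⇌ C6H5COO- + H+; let x = [H+] at equilibrium.
Ka = 10^(−4.16) = 6.92 × 10^-5
x ≈ √(Ka·C₀) = √(6.92 × 10^-5 × 1.81) = 1.12 × 10^-2 M
Fraction ionized = 1.12 × 10^-2 / 1.81 = 0.0062 → 0.6%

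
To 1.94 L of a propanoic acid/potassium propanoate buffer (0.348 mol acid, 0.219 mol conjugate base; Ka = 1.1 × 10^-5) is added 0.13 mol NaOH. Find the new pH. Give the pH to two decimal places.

After neutralization: n(CH3CH2COOH) = 0.218 mol, n(CH3CH2COO-) = 0.349 mol.
pKa = −log(1.1 × 10^-5) = 4.959
pH = pKa + log([A⁻]/[HA]) = 4.959 + log(0.349/0.218) = 4.959 +0.204

pH = 5.16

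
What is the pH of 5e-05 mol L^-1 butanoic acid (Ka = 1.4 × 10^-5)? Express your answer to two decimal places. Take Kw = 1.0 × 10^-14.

pH = 4.69

CH3(CH2)2COOH ⇌ CH3(CH2)2COO- + H+
From the ICE table, Ka = x²/(5e-05 − x) = 1.4 × 10^-5.
Here C₀/Ka ≈ 3.57, so the small-x approximation fails. Use the quadratic:
x = (−Ka + √(Ka² + 4·Ka·C₀))/2 = 2.04 × 10^-5 M
pH = −log[H+] = −log(2.04 × 10^-5) = 4.69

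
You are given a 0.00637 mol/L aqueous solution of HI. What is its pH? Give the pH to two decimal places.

HI is a strong acid and dissociates completely, so [H+] = 0.00637 M.
pH = -log(0.00637) = 2.20

pH = 2.20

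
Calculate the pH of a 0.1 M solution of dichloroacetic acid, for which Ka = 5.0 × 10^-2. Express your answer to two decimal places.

Cl2CHCOOH ⇌ Cl2CHCOO- + H+
Ka = x²/(0.1 − x) = 5.0 × 10^-2
x is not negligible relative to C₀; solve x² + 0.05·x − 0.005 = 0.
x = (−Ka + √(Ka² + 4·Ka·C₀))/2 = 5.00 × 10^-2 M
pH = −log[H+] = −log(5.00 × 10^-2) = 1.30

pH = 1.30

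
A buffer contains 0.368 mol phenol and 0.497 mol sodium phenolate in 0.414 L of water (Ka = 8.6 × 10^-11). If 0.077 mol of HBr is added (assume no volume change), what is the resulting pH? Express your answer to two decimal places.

pH = 10.04

After neutralization: n(C6H5OH) = 0.445 mol, n(C6H5O-) = 0.42 mol.
pKa = −log(8.6 × 10^-11) = 10.066
Henderson–Hasselbalch with mole ratio 0.42/0.445: pH = 10.066 + (-0.025)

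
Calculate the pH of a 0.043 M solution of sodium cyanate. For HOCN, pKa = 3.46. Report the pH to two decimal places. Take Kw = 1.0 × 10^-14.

pH = 8.05

OCN- is the conjugate base of the weak acid HOCN.
Ka = 10^(−3.46) = 3.47 × 10^-4
Kb = Kw/Ka = 1.0×10^-14 / 3.47 × 10^-4 = 2.88 × 10^-11
From the ICE table, Kb = [OH-]²/(0.043 − [OH-]) = 2.88 × 10^-11.
Neglecting [OH-] in the denominator: [OH-] = √(2.88 × 10^-11 × 0.043) = 1.11 × 10^-6 M
([OH-]/C₀ = 0.0026% < 5%, so the approximation holds.)
pOH = −log(1.11 × 10^-6) = 5.95; pH = 14.00 − 5.95 = 8.05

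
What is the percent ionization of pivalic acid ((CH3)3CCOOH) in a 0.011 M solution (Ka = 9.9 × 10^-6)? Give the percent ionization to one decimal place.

3.0%

(CH3)3CCOOH ⇌ (CH3)3CCOO- + H+; let x = [H+] at equilibrium.
x ≈ √(Ka·C₀) = √(9.9 × 10^-6 × 0.011) = 3.30 × 10^-4 M
Fraction ionized = 3.30 × 10^-4 / 0.011 = 0.0300 → 3.0%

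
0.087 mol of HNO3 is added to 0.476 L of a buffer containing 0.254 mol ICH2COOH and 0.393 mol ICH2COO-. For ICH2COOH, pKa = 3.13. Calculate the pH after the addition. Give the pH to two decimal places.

Added H+ converts ICH2COO- to ICH2COOH: ICH2COOH → 0.341 mol, ICH2COO- → 0.306 mol.
Henderson–Hasselbalch with mole ratio 0.306/0.341: pH = 3.13 + (-0.047)

pH = 3.08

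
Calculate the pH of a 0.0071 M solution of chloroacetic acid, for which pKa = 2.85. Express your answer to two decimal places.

pH = 2.60

ClCH2COOH ⇌ ClCH2COO- + H+
Ka = 10^(−2.85) = 1.41 × 10^-3
From the ICE table, Ka = x²/(0.0071 − x) = 1.41 × 10^-3.
x is not negligible relative to C₀; solve x² + 0.00141·x − 1e-05 = 0.
x = [−0.00141 + √(0.00141² + 4e-05)]/2 = 2.54 × 10^-3 M
pH = −log(2.54 × 10^-3) = 2.60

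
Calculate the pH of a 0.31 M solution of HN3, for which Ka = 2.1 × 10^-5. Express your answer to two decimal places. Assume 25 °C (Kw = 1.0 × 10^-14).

HN3 ⇌ N3- + H+
From the ICE table, Ka = [H+]²/(0.31 − [H+]) = 2.1 × 10^-5.
Since Ka ≪ C₀, [H+] ≈ √(Ka·C₀) = 2.55 × 10^-3 M.
pH = −log[H+] = −log(2.55 × 10^-3) = 2.59

pH = 2.59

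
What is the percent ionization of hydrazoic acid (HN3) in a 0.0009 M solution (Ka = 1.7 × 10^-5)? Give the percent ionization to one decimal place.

HN3 ⇌ N3- + H+; let x = [H+] at equilibrium.
Ka = x²/(C₀ − x); solving the quadratic gives x = 1.15 × 10^-4 M.
% ionization = x/C₀ × 100% = 1.15 × 10^-4/0.0009 × 100% = 12.8%

12.8%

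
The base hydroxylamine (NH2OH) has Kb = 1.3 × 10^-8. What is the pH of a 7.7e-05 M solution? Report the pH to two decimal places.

NH2OH + H2O ⇌ NH3OH+ + OH-
Kb = [OH-]²/(7.7e-05 − [OH-]) = 1.3 × 10^-8
Neglecting [OH-] in the denominator: [OH-] = √(1.3 × 10^-8 × 7.7e-05) = 1.00 × 10^-6 M
pOH = 6.00, so pH = 14.00 − pOH = 8.00

pH = 8.00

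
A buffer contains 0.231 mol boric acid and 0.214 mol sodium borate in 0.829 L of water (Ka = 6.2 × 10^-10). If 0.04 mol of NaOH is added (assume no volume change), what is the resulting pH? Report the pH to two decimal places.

pH = 9.33

OH- converts B(OH)3 to B(OH)4-: B(OH)3 → 0.191 mol, B(OH)4- → 0.254 mol.
pKa = −log(6.2 × 10^-10) = 9.208
Henderson–Hasselbalch with mole ratio 0.254/0.191: pH = 9.208 + (+0.124)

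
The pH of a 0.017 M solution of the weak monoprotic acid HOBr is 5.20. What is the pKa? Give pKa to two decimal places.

pKa = 8.63

[H+] = 10^(-5.20) = 6.31 × 10^-6 M
At equilibrium [HA] = 0.017 − 6.31 × 10^-6 = 1.70 × 10^-2 M
Ka = [H+][A-]/[HA] = (6.31 × 10^-6)² / 1.70 × 10^-2 = 2.34 × 10^-9
pKa = -log(2.34 × 10^-9) = 8.63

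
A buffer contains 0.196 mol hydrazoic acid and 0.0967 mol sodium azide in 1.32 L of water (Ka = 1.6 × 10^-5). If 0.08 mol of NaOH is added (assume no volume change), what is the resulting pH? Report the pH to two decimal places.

OH- converts HN3 to N3-: HN3 → 0.116 mol, N3- → 0.177 mol.
pKa = −log(1.6 × 10^-5) = 4.796
pH = pKa + log([A⁻]/[HA]) = 4.796 + log(0.177/0.116) = 4.796 +0.184

pH = 4.98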